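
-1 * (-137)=137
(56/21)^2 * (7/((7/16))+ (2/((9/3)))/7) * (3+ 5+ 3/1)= 237952/189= 1259.01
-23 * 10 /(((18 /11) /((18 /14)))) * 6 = -7590 /7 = -1084.29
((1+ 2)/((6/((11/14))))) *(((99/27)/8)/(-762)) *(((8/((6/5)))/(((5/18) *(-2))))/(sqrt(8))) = 121 *sqrt(2)/170688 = 0.00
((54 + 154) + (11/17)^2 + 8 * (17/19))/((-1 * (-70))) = 1183731/384370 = 3.08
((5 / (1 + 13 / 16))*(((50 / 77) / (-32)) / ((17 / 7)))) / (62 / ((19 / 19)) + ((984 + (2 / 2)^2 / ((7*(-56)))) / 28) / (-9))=-12348000 / 31121951663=-0.00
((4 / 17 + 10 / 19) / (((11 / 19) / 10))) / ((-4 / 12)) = -7380 / 187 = -39.47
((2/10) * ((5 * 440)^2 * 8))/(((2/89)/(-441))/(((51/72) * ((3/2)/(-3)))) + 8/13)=2798820024000/222463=12581058.53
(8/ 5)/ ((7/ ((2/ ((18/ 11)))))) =88/ 315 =0.28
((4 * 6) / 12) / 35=0.06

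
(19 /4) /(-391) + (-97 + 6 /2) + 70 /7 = -131395 /1564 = -84.01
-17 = -17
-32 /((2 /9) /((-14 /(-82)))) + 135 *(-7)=-39753 /41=-969.59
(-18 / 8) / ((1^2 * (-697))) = 9 / 2788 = 0.00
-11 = -11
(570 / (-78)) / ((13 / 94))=-8930 / 169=-52.84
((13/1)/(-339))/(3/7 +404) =-91/959709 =-0.00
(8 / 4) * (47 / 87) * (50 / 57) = 4700 / 4959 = 0.95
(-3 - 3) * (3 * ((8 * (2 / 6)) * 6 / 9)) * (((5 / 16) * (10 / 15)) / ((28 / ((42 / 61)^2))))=-420 / 3721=-0.11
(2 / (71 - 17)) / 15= 1 / 405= 0.00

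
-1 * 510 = -510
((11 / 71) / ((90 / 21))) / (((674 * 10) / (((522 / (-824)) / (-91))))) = 957 / 25630602400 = 0.00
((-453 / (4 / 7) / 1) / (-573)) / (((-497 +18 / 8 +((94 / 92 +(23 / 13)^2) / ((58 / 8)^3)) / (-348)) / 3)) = -100203645451 / 11944458573693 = -0.01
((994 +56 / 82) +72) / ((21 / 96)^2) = 44783616 / 2009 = 22291.50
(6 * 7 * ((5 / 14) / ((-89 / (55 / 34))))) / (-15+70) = -15 / 3026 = -0.00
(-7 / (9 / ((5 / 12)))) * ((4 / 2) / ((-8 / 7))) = 245 / 432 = 0.57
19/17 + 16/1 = 291/17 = 17.12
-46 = -46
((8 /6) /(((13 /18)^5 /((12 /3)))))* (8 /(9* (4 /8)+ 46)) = 161243136 /37500593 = 4.30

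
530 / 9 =58.89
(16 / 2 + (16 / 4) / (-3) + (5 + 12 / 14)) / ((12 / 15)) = 1315 / 84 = 15.65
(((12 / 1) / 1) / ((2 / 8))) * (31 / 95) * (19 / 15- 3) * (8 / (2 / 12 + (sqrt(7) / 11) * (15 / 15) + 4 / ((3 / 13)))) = -24966656 / 2011245 + 4539392 * sqrt(7) / 70393575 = -12.24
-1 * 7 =-7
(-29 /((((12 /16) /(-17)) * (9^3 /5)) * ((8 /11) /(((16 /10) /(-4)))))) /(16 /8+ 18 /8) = -1276 /2187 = -0.58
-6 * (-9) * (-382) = -20628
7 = 7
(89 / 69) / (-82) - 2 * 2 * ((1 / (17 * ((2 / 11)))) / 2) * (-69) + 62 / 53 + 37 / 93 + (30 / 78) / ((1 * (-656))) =253097863383 / 5478498064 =46.20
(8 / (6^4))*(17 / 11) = 17 / 1782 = 0.01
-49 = -49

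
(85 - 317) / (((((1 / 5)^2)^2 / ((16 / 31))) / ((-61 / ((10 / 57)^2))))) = 4597984800 / 31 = 148322090.32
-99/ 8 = -12.38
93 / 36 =31 / 12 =2.58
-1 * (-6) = 6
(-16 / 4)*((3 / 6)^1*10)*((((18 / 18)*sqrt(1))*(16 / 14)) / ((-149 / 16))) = 2560 / 1043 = 2.45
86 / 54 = 43 / 27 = 1.59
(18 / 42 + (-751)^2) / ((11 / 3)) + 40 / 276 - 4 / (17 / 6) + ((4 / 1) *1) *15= 1263486548 / 8211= 153877.30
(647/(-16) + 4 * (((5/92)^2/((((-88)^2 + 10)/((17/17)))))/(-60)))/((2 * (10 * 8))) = -7961721911/31502330880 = -0.25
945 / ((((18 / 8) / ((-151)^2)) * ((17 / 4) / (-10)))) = -383056800 / 17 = -22532752.94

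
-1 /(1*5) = -1 /5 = -0.20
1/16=0.06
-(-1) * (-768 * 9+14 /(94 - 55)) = -269554 /39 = -6911.64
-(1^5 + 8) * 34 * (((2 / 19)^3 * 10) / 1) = -24480 / 6859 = -3.57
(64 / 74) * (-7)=-224 / 37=-6.05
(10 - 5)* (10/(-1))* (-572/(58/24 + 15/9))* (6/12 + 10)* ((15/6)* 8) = 10296000/7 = 1470857.14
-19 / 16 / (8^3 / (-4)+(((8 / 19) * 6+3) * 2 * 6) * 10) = -361 / 162688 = -0.00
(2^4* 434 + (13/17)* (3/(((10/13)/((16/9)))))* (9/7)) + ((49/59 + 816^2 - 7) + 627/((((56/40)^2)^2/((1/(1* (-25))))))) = 8101124076207/12041015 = 672794.12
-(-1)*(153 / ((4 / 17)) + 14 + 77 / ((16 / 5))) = 688.31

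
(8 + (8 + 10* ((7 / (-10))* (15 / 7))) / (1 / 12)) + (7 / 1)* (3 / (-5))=-401 / 5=-80.20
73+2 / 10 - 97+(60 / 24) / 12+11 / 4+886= 103819 / 120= 865.16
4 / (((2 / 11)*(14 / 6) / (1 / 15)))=22 / 35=0.63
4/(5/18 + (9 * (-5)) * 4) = -72/3235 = -0.02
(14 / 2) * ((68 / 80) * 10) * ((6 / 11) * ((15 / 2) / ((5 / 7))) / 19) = 17.94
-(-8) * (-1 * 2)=-16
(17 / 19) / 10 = 17 / 190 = 0.09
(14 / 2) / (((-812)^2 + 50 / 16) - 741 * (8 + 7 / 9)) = 168 / 15668227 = 0.00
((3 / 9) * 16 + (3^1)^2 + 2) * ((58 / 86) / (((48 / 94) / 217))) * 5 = 72463895 / 3096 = 23405.65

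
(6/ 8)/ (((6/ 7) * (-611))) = -7/ 4888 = -0.00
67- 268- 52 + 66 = -187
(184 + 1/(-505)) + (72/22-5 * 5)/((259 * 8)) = 2117689153/11509960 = 183.99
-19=-19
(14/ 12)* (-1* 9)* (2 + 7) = -189/ 2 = -94.50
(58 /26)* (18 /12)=87 /26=3.35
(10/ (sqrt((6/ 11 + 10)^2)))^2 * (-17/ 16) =-51425/ 53824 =-0.96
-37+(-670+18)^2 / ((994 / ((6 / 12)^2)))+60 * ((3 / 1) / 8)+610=698203 / 994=702.42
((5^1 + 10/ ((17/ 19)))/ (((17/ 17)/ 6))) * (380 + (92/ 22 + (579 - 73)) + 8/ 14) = 10288200/ 119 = 86455.46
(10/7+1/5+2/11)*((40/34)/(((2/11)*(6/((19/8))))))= 4.64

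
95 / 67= 1.42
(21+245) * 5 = 1330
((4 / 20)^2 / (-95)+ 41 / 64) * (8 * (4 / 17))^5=51018989568 / 3372160375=15.13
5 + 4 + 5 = 14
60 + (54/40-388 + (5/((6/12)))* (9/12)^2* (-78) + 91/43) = -164106/215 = -763.28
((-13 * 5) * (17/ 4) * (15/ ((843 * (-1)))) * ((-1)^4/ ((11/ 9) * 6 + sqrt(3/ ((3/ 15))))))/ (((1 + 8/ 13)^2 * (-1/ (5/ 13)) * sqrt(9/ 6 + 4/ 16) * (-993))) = -359125 * sqrt(105)/ 66804406662 + 3950375 * sqrt(7)/ 100206609993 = 0.00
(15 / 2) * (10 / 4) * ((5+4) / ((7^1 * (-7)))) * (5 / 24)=-1125 / 1568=-0.72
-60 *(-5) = 300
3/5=0.60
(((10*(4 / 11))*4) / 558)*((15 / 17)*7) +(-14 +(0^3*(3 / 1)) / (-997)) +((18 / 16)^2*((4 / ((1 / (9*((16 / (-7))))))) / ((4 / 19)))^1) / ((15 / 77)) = -888050197 / 347820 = -2553.19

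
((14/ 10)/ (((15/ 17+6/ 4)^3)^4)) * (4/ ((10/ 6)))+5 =3323668614648831317802943/ 664720358973937582194675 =5.00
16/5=3.20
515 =515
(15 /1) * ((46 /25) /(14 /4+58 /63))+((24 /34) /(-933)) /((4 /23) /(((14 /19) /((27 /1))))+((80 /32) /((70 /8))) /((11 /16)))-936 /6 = -13254623504774 /88507737245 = -149.76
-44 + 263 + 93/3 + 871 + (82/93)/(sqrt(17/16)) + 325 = 328*sqrt(17)/1581 + 1446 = 1446.86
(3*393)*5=5895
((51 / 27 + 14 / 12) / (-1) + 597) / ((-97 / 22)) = -117601 / 873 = -134.71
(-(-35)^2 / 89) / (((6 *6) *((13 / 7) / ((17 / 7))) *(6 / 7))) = -145775 / 249912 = -0.58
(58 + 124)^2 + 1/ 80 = 2649921/ 80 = 33124.01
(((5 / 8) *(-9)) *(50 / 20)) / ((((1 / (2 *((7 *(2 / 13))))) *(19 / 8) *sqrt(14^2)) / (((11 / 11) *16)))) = -3600 / 247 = -14.57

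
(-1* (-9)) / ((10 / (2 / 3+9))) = 87 / 10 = 8.70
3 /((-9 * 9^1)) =-1 /27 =-0.04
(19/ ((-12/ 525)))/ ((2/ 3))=-9975/ 8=-1246.88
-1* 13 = -13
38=38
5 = 5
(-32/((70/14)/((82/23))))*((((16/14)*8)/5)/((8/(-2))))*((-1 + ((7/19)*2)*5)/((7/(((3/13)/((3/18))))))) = 38541312/6959225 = 5.54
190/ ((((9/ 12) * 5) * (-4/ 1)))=-38/ 3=-12.67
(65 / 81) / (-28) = -65 / 2268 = -0.03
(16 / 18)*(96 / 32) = 8 / 3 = 2.67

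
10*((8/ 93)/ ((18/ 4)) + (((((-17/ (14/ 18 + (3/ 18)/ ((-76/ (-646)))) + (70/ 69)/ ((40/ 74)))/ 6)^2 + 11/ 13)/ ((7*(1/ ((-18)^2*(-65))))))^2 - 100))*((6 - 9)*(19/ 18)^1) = -408171622604052180950929595/ 437911554697453296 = -932086897.97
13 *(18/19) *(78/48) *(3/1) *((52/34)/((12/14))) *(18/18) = 138411/1292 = 107.13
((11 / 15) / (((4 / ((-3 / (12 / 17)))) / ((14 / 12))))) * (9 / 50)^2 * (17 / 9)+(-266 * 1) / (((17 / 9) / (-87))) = 12251.59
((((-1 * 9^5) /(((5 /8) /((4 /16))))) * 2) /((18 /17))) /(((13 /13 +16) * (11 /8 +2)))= -3888 /5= -777.60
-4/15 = -0.27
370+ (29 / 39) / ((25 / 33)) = 120569 / 325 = 370.98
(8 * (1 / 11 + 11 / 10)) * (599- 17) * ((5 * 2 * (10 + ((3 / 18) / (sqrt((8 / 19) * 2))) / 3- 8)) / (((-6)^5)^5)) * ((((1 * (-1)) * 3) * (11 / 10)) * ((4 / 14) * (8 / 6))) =12707 * sqrt(19) / 373147530392827330560 + 12707 / 2591302294394634240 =0.00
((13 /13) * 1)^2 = 1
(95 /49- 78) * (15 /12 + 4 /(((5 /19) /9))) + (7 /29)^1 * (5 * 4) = -298279963 /28420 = -10495.42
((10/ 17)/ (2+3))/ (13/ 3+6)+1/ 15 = 617/ 7905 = 0.08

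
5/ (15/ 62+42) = 310/ 2619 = 0.12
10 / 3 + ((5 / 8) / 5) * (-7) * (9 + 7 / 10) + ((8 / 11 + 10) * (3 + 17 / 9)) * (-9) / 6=-20117 / 240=-83.82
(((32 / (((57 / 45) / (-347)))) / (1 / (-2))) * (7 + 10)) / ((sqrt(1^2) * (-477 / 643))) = -1213778240 / 3021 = -401780.28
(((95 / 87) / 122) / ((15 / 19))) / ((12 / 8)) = 361 / 47763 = 0.01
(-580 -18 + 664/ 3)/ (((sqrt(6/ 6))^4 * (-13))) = 1130/ 39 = 28.97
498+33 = 531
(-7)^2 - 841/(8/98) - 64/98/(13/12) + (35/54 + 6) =-704966693/68796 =-10247.20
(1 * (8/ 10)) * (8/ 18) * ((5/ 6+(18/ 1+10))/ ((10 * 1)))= 692/ 675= 1.03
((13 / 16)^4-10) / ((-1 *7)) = 626799 / 458752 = 1.37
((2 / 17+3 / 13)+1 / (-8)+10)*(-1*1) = -18075 / 1768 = -10.22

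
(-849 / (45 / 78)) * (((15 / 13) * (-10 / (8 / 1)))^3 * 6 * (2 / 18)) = 7959375 / 2704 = 2943.56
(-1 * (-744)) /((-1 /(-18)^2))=-241056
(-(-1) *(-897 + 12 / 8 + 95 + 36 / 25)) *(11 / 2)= -439483 / 100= -4394.83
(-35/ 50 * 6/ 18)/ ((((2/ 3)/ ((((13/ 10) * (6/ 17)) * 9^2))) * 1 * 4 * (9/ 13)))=-4.70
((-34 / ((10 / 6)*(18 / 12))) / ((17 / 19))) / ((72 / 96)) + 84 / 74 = -10618 / 555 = -19.13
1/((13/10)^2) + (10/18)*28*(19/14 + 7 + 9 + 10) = 648170/1521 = 426.15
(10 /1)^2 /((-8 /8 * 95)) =-20 /19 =-1.05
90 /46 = 45 /23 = 1.96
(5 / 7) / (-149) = -5 / 1043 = -0.00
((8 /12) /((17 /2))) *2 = 0.16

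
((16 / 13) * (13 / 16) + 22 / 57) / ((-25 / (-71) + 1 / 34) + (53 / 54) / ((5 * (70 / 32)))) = 300361950 / 102129959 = 2.94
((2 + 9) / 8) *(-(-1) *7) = 77 / 8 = 9.62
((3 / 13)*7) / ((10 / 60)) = 126 / 13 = 9.69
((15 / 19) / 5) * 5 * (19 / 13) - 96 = -94.85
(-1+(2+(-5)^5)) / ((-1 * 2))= 1562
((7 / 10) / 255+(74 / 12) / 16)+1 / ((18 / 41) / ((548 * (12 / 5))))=122241757 / 40800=2996.12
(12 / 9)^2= 16 / 9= 1.78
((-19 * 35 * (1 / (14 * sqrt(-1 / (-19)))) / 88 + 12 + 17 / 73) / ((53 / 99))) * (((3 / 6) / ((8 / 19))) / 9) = 186637 / 61904-1805 * sqrt(19) / 13568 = 2.44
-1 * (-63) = 63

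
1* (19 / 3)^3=6859 / 27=254.04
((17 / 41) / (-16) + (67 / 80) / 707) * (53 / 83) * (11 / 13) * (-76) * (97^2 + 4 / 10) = 82105260633 / 8592575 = 9555.37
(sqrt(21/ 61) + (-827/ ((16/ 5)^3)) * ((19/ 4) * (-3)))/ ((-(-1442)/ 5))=5 * sqrt(1281)/ 87962 + 29461875/ 23625728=1.25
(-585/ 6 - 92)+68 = -243/ 2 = -121.50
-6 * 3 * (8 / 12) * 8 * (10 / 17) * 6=-5760 / 17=-338.82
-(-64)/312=0.21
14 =14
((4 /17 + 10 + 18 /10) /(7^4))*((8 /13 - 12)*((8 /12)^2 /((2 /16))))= -1614976 /7959315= -0.20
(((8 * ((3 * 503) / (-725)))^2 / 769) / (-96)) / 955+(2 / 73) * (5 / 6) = 1929749405549 / 84537585440625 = 0.02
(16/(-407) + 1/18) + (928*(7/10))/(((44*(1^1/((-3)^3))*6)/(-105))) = 51104963/7326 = 6975.83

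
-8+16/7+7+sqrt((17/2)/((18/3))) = sqrt(51)/6+9/7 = 2.48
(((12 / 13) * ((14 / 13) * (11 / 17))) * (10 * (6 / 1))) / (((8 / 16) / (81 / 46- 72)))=-358253280 / 66079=-5421.59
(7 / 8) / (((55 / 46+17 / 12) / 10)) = 345 / 103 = 3.35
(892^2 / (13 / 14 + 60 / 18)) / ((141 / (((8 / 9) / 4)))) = 22278592 / 75717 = 294.24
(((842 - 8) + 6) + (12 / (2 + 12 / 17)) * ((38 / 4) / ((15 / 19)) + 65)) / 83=135887 / 9545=14.24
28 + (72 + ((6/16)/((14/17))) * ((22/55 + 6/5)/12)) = 28017/280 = 100.06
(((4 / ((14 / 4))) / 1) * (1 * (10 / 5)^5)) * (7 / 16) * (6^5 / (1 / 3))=373248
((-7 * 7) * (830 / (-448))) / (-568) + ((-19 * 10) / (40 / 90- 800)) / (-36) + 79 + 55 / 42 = 7861706963 / 98095872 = 80.14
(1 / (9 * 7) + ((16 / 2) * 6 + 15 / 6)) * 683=4347295 / 126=34502.34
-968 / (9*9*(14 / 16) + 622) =-7744 / 5543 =-1.40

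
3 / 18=0.17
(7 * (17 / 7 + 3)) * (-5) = -190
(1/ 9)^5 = 1/ 59049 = 0.00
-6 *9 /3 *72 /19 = -1296 /19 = -68.21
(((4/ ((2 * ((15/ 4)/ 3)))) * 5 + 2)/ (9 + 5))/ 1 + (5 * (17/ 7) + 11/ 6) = 617/ 42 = 14.69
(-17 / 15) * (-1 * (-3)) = -17 / 5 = -3.40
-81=-81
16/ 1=16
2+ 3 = 5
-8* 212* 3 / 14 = -2544 / 7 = -363.43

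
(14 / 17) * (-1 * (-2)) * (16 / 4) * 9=1008 / 17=59.29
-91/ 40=-2.28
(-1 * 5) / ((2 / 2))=-5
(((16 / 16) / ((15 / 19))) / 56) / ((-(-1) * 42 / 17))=0.01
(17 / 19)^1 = 17 / 19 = 0.89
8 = 8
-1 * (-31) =31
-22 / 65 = -0.34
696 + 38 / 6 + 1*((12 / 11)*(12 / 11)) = 255379 / 363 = 703.52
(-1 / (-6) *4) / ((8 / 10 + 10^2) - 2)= 5 / 741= 0.01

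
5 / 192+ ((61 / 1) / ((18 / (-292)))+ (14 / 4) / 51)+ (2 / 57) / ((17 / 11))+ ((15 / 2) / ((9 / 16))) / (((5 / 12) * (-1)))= -190036531 / 186048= -1021.44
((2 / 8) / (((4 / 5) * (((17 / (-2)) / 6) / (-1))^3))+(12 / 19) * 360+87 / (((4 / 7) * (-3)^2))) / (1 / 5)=1368812405 / 1120164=1221.98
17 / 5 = 3.40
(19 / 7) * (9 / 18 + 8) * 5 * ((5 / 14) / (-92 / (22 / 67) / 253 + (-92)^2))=195415 / 40141192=0.00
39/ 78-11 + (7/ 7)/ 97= -2035/ 194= -10.49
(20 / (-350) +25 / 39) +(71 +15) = 118187 / 1365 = 86.58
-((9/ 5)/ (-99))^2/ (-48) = 1/ 145200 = 0.00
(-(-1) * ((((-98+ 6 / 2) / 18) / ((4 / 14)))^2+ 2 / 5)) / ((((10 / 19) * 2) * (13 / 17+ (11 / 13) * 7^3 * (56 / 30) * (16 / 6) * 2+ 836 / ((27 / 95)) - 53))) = 9295397683 / 165509917440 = 0.06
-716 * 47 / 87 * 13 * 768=-3861857.10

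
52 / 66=26 / 33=0.79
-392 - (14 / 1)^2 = -588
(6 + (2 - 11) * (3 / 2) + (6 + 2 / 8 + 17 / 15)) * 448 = -784 / 15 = -52.27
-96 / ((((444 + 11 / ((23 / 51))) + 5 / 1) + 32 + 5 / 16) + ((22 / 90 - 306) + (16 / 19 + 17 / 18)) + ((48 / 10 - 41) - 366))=30205440 / 63074371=0.48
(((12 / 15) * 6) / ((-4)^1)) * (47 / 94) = -0.60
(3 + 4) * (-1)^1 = -7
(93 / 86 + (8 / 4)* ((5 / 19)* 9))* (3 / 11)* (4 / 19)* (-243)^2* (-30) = -101048191740 / 170753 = -591779.89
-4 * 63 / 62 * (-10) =1260 / 31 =40.65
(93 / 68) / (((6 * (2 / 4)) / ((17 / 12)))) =31 / 48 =0.65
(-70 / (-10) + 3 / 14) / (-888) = -101 / 12432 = -0.01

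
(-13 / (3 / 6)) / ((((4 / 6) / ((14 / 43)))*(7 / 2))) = -156 / 43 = -3.63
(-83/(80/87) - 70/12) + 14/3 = -21943/240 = -91.43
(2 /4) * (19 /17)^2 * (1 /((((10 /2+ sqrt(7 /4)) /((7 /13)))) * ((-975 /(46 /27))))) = -232484 /1839596265+ 116242 * sqrt(7) /9197981325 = -0.00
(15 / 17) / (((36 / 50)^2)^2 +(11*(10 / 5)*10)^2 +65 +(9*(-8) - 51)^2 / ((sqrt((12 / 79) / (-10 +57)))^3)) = -2366468200125000000 / 375214069495961184839109271729 +38095416259765625000*sqrt(11139) / 375214069495961184839109271729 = 0.00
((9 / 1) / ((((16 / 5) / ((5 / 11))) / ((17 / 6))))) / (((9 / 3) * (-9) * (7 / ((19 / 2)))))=-8075 / 44352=-0.18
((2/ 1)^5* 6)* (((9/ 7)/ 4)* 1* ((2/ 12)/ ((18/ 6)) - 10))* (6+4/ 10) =-137472/ 35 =-3927.77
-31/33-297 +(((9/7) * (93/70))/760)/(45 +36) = -297.94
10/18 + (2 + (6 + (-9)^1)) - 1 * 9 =-85/9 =-9.44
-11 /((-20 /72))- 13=133 /5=26.60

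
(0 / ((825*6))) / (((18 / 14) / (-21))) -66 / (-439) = 66 / 439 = 0.15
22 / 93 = 0.24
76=76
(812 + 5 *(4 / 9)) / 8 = 916 / 9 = 101.78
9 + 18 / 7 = 81 / 7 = 11.57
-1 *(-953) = 953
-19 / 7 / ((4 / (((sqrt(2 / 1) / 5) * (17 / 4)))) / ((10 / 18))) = -323 * sqrt(2) / 1008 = -0.45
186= 186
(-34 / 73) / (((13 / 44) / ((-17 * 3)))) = 76296 / 949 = 80.40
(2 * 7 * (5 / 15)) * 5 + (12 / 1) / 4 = 79 / 3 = 26.33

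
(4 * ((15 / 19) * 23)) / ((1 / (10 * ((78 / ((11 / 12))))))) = 12916800 / 209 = 61802.87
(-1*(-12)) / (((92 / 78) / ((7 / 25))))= 1638 / 575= 2.85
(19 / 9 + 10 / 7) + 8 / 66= 2537 / 693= 3.66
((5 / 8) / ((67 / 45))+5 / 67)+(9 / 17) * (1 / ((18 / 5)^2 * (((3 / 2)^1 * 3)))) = 371605 / 738072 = 0.50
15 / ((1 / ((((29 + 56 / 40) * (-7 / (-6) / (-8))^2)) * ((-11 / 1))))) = -10241 / 96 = -106.68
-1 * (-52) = 52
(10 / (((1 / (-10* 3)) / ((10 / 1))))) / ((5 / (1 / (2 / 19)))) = -5700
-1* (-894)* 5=4470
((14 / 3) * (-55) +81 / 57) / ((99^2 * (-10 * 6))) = 14549 / 33519420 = 0.00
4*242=968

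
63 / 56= 9 / 8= 1.12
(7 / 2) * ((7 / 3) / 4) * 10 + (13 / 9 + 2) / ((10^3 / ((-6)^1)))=5099 / 250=20.40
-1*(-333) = 333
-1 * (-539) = 539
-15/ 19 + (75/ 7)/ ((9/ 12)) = 13.50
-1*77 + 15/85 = -1306/17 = -76.82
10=10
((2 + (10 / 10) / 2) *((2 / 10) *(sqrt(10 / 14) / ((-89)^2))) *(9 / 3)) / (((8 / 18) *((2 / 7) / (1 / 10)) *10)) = 27 *sqrt(35) / 12673600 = 0.00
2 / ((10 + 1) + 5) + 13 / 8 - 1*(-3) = 19 / 4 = 4.75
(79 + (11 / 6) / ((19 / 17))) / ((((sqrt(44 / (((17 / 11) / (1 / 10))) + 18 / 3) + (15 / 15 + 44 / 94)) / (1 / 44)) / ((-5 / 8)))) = 145637725 / 579541952 - 3501265 * sqrt(3995) / 434656464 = -0.26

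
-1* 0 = 0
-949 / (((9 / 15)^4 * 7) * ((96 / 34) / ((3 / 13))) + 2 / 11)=-110914375 / 1318546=-84.12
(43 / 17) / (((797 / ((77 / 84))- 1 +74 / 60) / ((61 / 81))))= 288530 / 131731623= 0.00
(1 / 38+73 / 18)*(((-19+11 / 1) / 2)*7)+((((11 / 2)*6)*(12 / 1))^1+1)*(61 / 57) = 53107 / 171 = 310.57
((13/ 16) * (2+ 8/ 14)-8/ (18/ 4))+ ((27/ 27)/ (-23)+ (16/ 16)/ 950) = 1481621/ 5506200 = 0.27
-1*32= -32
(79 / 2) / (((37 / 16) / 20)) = 12640 / 37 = 341.62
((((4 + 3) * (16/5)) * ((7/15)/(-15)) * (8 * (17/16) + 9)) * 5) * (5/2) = -1372/9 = -152.44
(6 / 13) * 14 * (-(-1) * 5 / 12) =35 / 13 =2.69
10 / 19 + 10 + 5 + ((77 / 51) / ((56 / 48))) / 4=10239 / 646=15.85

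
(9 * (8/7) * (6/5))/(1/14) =864/5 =172.80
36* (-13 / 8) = -117 / 2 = -58.50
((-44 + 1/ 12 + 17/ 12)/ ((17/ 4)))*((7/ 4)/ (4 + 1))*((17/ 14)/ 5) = -17/ 20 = -0.85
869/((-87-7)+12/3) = -869/90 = -9.66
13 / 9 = 1.44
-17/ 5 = -3.40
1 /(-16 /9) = -9 /16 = -0.56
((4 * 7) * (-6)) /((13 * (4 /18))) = -756 /13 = -58.15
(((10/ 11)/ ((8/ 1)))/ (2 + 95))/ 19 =5/ 81092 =0.00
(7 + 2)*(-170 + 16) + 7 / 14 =-2771 / 2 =-1385.50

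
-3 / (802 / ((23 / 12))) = -23 / 3208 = -0.01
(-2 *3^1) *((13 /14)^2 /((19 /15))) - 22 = -48569 /1862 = -26.08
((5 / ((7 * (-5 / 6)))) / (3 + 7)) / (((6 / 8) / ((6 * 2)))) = -48 / 35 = -1.37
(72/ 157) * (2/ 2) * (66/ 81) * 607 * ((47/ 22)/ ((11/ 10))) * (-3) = -1321.55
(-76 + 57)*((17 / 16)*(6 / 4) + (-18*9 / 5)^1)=93651 / 160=585.32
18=18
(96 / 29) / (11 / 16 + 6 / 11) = 16896 / 6293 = 2.68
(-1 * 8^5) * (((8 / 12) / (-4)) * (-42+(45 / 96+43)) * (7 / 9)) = 6238.81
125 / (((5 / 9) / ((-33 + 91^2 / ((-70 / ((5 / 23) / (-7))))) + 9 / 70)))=-1057680 / 161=-6569.44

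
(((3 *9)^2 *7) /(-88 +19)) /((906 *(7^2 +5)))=-21 /13892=-0.00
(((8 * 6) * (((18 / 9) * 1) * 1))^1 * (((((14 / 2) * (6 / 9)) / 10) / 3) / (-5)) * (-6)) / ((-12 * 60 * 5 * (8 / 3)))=-7 / 3750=-0.00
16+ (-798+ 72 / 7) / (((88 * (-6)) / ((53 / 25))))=295107 / 15400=19.16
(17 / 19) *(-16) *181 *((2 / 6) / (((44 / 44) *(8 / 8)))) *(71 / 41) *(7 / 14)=-747.85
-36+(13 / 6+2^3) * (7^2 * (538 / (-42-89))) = -818189 / 393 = -2081.91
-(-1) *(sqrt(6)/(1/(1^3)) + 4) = sqrt(6) + 4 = 6.45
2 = 2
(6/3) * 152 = 304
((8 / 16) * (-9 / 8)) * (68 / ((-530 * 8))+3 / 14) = -13239 / 118720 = -0.11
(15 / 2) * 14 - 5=100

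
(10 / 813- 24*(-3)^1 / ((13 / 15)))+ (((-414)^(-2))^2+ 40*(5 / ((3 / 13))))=98293772412451363 / 103493722398768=949.76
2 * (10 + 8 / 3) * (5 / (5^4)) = 76 / 375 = 0.20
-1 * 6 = -6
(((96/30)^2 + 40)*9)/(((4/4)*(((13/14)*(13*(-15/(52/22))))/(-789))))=83242656/17875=4656.93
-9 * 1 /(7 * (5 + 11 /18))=-162 /707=-0.23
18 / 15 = 6 / 5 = 1.20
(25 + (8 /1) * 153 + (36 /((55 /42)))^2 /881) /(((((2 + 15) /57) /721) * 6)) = 45630031552931 /90610850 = 503582.42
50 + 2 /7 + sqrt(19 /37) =sqrt(703) /37 + 352 /7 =51.00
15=15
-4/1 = -4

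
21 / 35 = 3 / 5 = 0.60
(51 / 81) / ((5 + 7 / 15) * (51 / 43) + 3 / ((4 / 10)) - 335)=-7310 / 3726999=-0.00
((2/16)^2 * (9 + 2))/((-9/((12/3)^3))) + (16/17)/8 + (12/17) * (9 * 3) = 2747/153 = 17.95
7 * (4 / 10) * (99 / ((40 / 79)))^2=428176287 / 4000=107044.07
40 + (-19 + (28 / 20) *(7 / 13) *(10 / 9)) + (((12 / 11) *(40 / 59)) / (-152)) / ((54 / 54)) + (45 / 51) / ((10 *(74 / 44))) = 19860282856 / 907475283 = 21.89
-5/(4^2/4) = -5/4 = -1.25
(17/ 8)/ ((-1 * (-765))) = 1/ 360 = 0.00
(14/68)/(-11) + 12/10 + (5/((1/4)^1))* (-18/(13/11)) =-7376483/24310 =-303.43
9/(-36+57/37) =-111/425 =-0.26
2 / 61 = 0.03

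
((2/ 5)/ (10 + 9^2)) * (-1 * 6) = -12/ 455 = -0.03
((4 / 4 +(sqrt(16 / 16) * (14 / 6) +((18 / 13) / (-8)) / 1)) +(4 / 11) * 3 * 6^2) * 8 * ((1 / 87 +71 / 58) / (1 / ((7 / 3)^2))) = 767106025 / 335907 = 2283.69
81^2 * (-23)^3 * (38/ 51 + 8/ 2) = -6439433418/ 17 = -378790201.06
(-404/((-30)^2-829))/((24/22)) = -1111/213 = -5.22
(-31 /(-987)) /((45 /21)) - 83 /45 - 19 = -979 /47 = -20.83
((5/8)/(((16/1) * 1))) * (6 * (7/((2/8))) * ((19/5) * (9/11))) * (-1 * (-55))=1122.19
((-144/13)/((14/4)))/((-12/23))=552/91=6.07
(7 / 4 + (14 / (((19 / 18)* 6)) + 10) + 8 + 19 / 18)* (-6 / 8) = -15743 / 912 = -17.26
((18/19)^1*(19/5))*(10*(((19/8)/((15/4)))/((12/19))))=361/10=36.10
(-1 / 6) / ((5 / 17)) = -17 / 30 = -0.57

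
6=6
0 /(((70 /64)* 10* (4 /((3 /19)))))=0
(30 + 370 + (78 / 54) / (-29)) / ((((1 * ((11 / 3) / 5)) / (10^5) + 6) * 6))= 26096750000 / 2349002871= 11.11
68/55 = 1.24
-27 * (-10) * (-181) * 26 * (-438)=556531560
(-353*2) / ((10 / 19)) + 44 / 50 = -33513 / 25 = -1340.52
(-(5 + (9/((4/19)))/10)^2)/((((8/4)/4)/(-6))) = 412923/400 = 1032.31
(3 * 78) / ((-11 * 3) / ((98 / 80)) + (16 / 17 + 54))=97461 / 11663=8.36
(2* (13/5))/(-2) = -13/5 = -2.60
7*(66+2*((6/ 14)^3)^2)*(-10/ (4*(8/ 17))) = -165033705/ 67228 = -2454.84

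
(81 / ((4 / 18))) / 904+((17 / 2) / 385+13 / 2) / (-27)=112521 / 696080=0.16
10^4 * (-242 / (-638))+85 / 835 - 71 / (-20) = 367753713 / 96860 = 3796.76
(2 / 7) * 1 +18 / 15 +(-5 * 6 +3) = -893 / 35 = -25.51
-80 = -80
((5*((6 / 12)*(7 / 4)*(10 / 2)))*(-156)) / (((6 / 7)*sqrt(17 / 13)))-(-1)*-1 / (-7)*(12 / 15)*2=8 / 35-15925*sqrt(221) / 68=-3481.27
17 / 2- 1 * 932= -1847 / 2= -923.50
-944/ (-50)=18.88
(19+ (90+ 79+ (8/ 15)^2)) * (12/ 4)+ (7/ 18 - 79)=218809/ 450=486.24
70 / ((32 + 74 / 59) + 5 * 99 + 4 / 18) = 37170 / 280621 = 0.13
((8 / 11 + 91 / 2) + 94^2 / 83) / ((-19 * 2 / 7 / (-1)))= 1951621 / 69388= 28.13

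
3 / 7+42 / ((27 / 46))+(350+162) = 583.98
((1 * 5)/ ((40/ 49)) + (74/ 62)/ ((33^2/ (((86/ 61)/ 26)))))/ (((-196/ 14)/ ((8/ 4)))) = -1311786191/ 1499169672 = -0.88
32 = 32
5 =5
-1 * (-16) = 16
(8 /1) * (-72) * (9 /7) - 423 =-8145 /7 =-1163.57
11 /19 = 0.58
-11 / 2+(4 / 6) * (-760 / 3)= -3139 / 18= -174.39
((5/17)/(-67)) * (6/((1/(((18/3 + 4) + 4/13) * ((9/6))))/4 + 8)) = -72/21913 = -0.00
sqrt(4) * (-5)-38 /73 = -768 /73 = -10.52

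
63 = 63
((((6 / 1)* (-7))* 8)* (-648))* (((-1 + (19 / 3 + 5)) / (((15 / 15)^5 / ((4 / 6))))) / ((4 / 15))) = 5624640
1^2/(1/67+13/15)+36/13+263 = 3074195/11518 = 266.90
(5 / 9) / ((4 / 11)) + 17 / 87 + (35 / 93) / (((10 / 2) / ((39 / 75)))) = 1425893 / 809100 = 1.76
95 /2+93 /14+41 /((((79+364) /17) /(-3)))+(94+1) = 447855 /3101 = 144.42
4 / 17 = 0.24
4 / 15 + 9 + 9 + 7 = 379 / 15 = 25.27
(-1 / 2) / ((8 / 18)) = -9 / 8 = -1.12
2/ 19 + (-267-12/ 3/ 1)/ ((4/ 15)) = -1016.14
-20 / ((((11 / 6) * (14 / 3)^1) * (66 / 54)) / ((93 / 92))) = -1.93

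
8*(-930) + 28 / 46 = -171106 / 23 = -7439.39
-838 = -838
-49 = -49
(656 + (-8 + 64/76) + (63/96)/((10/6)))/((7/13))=25657801/21280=1205.72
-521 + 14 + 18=-489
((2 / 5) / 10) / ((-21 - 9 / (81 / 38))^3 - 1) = -729 / 292445300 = -0.00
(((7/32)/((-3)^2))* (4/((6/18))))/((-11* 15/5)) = -7/792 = -0.01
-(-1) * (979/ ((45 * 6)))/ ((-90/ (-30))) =979/ 810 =1.21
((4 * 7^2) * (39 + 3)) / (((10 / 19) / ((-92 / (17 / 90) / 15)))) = -43168608 / 85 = -507865.98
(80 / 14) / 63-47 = -46.91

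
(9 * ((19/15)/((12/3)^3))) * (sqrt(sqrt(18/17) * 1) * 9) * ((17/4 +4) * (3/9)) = 5643 * 17^(3/4) * 2^(1/4) * sqrt(3)/21760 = 4.47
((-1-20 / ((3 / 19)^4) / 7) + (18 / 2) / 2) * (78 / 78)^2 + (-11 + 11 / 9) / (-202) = -526090427 / 114534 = -4593.31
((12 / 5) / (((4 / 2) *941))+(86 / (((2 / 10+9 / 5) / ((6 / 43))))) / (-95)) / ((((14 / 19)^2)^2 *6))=-0.03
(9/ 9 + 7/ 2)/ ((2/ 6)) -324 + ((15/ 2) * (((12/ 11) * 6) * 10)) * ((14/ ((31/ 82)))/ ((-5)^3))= -1554741/ 3410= -455.94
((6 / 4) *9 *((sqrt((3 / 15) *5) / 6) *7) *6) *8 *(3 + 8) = 8316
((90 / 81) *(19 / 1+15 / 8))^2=697225 / 1296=537.98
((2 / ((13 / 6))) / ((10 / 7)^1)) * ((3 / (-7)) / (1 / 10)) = -36 / 13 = -2.77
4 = 4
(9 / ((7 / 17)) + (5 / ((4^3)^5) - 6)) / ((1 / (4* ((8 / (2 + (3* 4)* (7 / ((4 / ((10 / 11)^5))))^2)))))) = 3091360834612173417899 / 98503194020411342848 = 31.38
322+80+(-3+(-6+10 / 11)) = 4333 / 11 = 393.91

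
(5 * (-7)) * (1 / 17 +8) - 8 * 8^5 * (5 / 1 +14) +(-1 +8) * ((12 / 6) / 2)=-84677188 / 17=-4981011.06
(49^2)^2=5764801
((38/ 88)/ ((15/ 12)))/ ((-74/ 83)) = -1577/ 4070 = -0.39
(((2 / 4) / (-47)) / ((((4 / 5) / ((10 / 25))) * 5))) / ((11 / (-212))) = 53 / 2585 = 0.02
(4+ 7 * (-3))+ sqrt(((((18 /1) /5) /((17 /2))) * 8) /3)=-17+ 4 * sqrt(510) /85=-15.94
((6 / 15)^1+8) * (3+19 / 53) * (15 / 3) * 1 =7476 / 53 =141.06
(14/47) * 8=2.38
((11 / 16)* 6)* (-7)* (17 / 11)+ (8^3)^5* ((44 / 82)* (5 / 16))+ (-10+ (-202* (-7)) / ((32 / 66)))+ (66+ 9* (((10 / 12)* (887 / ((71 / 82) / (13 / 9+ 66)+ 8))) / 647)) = 249675361307855022696107 / 42319159748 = 5899818493434.40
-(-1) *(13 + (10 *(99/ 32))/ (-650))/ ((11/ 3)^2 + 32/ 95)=4606911/ 4901728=0.94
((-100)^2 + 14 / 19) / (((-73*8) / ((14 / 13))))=-665049 / 36062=-18.44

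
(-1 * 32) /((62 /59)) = -944 /31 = -30.45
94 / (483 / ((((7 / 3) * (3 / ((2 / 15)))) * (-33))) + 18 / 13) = 100815 / 1186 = 85.00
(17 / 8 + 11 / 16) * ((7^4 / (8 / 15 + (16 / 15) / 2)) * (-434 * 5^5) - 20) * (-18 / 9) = 1099020241575 / 64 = 17172191274.61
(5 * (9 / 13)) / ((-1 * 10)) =-9 / 26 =-0.35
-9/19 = -0.47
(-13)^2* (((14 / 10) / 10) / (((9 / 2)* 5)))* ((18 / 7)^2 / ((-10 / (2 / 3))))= -0.46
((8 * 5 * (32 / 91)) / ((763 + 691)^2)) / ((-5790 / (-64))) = 2048 / 27847664481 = 0.00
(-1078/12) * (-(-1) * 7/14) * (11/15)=-5929/180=-32.94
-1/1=-1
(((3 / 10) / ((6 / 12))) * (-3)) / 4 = -9 / 20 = -0.45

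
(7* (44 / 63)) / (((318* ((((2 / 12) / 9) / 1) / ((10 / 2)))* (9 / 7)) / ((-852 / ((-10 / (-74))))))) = -20355.12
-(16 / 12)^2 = -16 / 9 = -1.78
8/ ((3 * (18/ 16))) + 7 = 253/ 27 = 9.37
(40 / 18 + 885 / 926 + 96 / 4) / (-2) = -13.59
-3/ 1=-3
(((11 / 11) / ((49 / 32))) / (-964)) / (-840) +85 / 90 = 0.94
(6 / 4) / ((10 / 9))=27 / 20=1.35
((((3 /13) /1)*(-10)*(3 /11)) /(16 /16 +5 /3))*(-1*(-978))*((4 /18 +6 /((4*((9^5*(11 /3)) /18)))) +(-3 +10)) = -23600770 /14157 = -1667.07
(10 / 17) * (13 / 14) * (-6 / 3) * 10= -1300 / 119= -10.92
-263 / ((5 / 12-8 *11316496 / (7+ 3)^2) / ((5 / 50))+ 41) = 7890 / 271594549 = 0.00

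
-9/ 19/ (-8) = 9/ 152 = 0.06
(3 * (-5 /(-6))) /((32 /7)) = 35 /64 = 0.55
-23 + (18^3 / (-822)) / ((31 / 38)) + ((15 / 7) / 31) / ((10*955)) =-1799828879 / 56782390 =-31.70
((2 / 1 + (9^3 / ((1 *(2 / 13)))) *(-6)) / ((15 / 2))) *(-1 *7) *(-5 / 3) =-398006 / 9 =-44222.89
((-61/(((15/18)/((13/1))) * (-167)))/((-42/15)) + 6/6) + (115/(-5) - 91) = -134476/1169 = -115.04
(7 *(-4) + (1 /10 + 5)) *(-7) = 1603 /10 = 160.30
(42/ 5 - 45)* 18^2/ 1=-59292/ 5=-11858.40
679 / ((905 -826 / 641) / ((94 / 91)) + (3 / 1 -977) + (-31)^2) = 40912466 / 51931087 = 0.79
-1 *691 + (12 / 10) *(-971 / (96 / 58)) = -55799 / 40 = -1394.98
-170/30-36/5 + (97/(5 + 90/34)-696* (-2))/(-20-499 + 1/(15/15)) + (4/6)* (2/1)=-411113/28860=-14.25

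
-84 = -84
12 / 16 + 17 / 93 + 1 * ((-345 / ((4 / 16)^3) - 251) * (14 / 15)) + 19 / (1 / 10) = -12803827 / 620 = -20651.33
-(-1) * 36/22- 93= -1005/11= -91.36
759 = 759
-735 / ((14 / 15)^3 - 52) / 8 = 1.79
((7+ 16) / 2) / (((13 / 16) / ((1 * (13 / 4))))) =46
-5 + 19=14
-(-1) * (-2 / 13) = -2 / 13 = -0.15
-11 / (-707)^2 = -11 / 499849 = -0.00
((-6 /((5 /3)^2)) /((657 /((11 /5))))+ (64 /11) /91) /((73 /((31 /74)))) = 8027977 /24671271625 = 0.00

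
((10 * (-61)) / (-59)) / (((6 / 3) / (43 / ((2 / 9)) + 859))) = 642025 / 118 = 5440.89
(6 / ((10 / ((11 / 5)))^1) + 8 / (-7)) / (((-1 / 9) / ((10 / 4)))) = -279 / 70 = -3.99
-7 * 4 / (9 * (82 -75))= -4 / 9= -0.44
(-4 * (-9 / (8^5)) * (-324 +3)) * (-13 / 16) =37557 / 131072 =0.29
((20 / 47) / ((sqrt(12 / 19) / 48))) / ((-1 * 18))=-80 * sqrt(57) / 423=-1.43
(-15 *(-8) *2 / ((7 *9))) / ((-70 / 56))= -64 / 21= -3.05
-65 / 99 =-0.66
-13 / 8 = -1.62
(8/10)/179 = 4/895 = 0.00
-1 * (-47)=47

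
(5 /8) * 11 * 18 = 495 /4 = 123.75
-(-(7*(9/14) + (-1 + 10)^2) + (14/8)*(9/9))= 83.75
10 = 10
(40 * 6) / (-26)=-120 / 13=-9.23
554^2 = 306916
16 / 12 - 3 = -5 / 3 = -1.67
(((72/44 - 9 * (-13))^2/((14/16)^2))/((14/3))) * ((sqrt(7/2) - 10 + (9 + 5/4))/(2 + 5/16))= 653961600/1535611 + 1307923200 * sqrt(14)/1535611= 3612.74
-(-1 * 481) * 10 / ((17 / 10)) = 48100 / 17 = 2829.41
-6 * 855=-5130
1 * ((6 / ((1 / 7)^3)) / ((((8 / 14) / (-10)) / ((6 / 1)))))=-216090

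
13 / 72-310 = -22307 / 72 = -309.82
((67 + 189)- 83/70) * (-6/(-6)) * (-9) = -160533/70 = -2293.33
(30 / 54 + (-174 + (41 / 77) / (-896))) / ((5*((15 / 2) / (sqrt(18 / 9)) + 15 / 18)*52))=107696881 / 5314108800 - 323090643*sqrt(2) / 3542739200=-0.11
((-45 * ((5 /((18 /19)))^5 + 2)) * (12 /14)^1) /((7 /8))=-38707942555 /214326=-180603.11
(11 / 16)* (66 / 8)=363 / 64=5.67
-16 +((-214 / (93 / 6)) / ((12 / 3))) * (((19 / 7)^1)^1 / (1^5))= -5505 / 217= -25.37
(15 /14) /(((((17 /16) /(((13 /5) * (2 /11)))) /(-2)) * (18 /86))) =-17888 /3927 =-4.56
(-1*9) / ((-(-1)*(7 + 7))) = -9 / 14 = -0.64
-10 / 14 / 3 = -5 / 21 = -0.24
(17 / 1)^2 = 289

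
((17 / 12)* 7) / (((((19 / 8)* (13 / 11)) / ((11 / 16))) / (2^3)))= 14399 / 741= 19.43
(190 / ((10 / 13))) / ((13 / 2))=38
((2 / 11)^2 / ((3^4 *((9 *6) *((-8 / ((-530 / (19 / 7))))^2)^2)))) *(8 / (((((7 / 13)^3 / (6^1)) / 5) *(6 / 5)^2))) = 9480289632734375 / 3310699705632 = 2863.53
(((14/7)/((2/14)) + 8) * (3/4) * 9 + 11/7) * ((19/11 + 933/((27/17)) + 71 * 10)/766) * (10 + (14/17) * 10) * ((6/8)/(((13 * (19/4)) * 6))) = 271981135/28947906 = 9.40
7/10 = 0.70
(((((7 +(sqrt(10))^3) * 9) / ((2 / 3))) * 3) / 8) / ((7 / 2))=81 / 8 +405 * sqrt(10) / 28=55.87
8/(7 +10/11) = 88/87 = 1.01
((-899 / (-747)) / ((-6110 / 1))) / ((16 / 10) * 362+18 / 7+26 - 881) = 6293 / 8729431542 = 0.00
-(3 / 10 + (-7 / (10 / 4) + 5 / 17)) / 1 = 75 / 34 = 2.21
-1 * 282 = -282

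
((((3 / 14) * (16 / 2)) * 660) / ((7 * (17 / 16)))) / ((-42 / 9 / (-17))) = 190080 / 343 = 554.17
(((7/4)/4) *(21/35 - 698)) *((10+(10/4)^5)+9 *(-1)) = -77059213/2560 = -30101.26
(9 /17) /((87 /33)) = 99 /493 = 0.20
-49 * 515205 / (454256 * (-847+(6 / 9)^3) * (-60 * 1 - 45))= -6491583 / 10384746416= -0.00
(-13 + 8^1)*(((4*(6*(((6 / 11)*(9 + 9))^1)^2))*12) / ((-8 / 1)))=2099520 / 121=17351.40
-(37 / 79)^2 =-1369 / 6241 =-0.22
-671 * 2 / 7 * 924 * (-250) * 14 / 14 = 44286000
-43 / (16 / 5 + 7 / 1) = -215 / 51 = -4.22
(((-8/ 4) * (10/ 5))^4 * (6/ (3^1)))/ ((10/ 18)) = 4608/ 5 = 921.60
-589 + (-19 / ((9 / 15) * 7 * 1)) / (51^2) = -32171864 / 54621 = -589.00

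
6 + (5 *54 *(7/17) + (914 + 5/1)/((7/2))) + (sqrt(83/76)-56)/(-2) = 48522/119-sqrt(1577)/76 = 407.23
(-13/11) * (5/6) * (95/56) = -6175/3696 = -1.67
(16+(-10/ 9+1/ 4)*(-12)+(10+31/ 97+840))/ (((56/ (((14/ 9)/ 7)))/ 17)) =2168401/ 36666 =59.14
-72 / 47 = -1.53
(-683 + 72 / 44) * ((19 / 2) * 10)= -712025 / 11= -64729.55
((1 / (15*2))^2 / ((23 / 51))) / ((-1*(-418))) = 17 / 2884200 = 0.00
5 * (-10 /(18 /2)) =-50 /9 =-5.56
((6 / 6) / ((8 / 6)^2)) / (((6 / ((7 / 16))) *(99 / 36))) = 21 / 1408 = 0.01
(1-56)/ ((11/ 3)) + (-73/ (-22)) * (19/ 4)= 67/ 88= 0.76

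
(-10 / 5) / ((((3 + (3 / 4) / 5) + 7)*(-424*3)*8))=0.00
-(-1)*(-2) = -2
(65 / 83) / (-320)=-13 / 5312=-0.00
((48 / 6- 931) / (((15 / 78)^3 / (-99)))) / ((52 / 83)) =2563490358 / 125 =20507922.86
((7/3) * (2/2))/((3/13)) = 91/9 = 10.11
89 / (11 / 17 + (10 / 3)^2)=13617 / 1799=7.57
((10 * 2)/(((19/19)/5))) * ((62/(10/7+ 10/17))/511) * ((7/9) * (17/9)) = 313565/35478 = 8.84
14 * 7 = 98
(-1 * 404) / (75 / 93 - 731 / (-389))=-2435918 / 16193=-150.43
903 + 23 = 926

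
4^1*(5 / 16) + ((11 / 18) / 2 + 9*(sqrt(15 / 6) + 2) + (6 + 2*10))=59.79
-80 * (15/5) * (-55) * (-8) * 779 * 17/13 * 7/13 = -9789225600/169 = -57924411.83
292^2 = 85264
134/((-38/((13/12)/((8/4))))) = -871/456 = -1.91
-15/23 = -0.65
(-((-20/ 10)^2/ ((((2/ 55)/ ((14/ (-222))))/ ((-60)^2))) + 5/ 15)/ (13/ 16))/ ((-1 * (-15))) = 44351408/ 21645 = 2049.04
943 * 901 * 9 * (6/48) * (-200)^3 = -7646787000000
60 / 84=5 / 7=0.71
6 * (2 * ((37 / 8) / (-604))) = -111 / 1208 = -0.09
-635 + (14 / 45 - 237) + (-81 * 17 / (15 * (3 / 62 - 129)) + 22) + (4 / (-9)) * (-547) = -72658466 / 119925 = -605.87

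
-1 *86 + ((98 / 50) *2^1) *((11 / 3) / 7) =-6296 / 75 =-83.95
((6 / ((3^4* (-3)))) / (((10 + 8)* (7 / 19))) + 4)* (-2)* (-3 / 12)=20393 / 10206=2.00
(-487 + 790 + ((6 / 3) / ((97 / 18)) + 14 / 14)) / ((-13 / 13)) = -29524 / 97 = -304.37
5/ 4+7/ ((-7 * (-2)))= 7/ 4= 1.75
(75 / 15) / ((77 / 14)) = 10 / 11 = 0.91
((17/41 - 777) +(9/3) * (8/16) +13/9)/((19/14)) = -3996629/7011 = -570.05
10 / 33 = 0.30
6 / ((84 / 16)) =8 / 7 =1.14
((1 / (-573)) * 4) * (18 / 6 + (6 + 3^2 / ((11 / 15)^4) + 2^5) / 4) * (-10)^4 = -11876750000 / 8389293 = -1415.70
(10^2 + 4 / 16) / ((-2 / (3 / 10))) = -1203 / 80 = -15.04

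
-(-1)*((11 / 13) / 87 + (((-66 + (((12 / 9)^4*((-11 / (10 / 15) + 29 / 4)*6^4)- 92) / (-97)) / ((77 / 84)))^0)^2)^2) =1142 / 1131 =1.01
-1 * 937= -937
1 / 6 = 0.17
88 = 88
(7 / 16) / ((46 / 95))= 665 / 736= 0.90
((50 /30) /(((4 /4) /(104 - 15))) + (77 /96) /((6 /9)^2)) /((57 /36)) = 57653 /608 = 94.82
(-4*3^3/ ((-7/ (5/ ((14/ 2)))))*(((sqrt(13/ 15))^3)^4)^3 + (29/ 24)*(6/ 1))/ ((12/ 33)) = 190910136637124823456329/ 8582720251464843750000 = 22.24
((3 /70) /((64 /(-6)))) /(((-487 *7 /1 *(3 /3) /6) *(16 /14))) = 27 /4363520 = 0.00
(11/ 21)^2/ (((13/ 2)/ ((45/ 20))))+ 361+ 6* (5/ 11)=5098605/ 14014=363.82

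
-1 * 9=-9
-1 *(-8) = 8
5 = 5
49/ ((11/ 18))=882/ 11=80.18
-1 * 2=-2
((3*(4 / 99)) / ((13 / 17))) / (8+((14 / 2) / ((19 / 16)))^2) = 6137 / 1655082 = 0.00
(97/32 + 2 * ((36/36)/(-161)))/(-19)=-15553/97888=-0.16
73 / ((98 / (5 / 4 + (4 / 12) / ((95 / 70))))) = 24893 / 22344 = 1.11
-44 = -44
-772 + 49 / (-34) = -26297 / 34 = -773.44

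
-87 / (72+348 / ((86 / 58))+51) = -1247 / 5127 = -0.24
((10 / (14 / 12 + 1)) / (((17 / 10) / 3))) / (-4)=-450 / 221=-2.04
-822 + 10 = -812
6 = 6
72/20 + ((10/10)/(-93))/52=3.60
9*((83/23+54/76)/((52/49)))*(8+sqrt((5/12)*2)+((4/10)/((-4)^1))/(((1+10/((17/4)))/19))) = 554925*sqrt(30)/90896+24749655/90896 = 305.72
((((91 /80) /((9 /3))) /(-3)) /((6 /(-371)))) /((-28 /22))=-53053 /8640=-6.14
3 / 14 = 0.21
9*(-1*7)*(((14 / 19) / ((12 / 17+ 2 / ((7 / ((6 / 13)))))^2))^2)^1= -1964515115964583 / 28289463238656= -69.44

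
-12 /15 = -4 /5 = -0.80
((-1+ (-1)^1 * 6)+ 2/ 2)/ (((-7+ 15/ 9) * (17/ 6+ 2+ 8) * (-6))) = -9/ 616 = -0.01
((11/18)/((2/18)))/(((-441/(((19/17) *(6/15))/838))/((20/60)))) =-209/94237290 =-0.00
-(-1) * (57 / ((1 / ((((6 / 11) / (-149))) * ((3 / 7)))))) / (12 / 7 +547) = -1026 / 6295399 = -0.00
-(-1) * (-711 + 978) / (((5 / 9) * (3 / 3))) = 480.60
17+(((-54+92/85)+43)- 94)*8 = -69219/85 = -814.34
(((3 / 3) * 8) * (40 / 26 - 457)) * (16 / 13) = -757888 / 169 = -4484.54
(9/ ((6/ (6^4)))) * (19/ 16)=4617/ 2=2308.50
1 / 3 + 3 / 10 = 19 / 30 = 0.63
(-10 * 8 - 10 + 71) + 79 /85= -1536 /85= -18.07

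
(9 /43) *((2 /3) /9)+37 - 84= -6061 /129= -46.98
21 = 21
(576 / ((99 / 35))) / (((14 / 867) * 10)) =1261.09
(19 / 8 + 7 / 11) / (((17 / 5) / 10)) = 6625 / 748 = 8.86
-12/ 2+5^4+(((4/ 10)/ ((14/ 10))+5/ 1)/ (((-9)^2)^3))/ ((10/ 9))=2558593207/ 4133430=619.00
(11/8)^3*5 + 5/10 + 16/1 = 15103/512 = 29.50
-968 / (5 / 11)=-10648 / 5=-2129.60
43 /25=1.72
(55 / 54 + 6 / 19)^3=2565726409 / 1080045576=2.38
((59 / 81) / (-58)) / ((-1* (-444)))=-59 / 2085912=-0.00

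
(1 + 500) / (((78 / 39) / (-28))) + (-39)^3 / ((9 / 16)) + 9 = -112461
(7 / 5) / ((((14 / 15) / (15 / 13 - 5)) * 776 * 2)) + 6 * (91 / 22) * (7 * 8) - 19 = 304233079 / 221936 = 1370.81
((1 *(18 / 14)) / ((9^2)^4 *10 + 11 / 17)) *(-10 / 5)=-306 / 51225598067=-0.00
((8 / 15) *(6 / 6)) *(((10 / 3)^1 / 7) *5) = 80 / 63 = 1.27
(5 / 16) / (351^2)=5 / 1971216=0.00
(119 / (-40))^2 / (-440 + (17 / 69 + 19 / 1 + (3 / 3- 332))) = -977109 / 82993600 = -0.01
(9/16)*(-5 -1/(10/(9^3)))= -7011/160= -43.82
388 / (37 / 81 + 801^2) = 15714 / 25984859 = 0.00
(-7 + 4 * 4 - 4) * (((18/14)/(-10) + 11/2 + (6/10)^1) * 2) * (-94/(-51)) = 39292/357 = 110.06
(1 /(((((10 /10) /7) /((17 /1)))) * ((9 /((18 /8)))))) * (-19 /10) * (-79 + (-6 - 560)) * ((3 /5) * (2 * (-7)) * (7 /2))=-1071883.58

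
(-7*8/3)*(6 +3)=-168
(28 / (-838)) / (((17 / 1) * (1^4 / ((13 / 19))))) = -182 / 135337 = -0.00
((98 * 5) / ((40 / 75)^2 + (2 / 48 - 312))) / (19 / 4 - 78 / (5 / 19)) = 17640000 / 3272388829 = 0.01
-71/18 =-3.94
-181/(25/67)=-12127/25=-485.08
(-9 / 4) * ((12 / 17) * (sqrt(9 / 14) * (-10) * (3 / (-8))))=-1215 * sqrt(14) / 952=-4.78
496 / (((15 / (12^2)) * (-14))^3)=-6856704 / 42875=-159.92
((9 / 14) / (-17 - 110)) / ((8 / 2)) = -9 / 7112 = -0.00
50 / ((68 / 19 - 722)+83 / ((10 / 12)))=-2375 / 29394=-0.08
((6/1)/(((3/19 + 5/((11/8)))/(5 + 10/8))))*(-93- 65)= -1238325/793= -1561.57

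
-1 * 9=-9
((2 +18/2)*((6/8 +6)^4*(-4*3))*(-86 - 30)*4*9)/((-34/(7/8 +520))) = -17530895822.25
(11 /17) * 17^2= 187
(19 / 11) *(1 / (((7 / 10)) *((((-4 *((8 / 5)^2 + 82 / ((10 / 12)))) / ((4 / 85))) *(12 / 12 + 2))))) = -0.00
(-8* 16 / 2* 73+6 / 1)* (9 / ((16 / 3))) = -62991 / 8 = -7873.88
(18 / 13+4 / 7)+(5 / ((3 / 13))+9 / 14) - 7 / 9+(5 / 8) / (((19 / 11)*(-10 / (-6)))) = 2950975 / 124488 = 23.70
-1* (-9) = 9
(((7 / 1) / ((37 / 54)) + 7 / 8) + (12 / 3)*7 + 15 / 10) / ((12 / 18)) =60.89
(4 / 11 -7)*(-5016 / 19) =1752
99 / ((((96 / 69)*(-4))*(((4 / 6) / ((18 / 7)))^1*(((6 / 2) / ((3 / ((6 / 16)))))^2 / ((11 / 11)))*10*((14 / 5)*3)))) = -5.81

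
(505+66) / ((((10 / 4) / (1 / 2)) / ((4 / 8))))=571 / 10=57.10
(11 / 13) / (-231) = -1 / 273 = -0.00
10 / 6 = 5 / 3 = 1.67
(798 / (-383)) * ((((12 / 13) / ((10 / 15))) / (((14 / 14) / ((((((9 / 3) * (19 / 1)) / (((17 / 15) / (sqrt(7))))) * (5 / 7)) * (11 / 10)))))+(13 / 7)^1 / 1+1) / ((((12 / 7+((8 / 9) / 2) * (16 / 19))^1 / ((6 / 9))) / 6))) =-2310097482 * sqrt(7) / 10580375 - 545832 / 47875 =-589.07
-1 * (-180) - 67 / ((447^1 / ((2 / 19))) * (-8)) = 6115027 / 33972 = 180.00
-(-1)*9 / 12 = 3 / 4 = 0.75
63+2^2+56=123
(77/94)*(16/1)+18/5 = 3926/235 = 16.71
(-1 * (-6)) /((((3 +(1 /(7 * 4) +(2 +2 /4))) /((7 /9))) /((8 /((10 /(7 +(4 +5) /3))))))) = 3136 /465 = 6.74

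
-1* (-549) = 549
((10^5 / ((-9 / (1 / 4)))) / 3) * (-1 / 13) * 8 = 200000 / 351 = 569.80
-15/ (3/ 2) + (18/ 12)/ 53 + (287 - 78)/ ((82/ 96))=1020055/ 4346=234.71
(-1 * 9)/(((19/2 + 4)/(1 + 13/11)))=-16/11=-1.45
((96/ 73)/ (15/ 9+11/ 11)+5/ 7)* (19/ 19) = 617/ 511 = 1.21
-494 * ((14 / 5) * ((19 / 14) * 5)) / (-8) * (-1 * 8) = -9386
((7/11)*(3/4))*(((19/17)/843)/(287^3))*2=19/354915995126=0.00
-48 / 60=-4 / 5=-0.80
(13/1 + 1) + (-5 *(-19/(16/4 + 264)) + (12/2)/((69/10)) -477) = -2846387/6164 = -461.78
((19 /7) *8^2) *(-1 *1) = -1216 /7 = -173.71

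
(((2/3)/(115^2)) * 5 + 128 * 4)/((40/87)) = 58909469/52900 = 1113.60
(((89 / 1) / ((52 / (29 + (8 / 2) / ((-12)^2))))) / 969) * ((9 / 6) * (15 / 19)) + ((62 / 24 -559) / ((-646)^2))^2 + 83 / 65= 2180447107397297 / 1630068746492160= 1.34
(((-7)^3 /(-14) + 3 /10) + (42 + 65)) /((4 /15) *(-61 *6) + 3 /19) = -12521 /9257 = -1.35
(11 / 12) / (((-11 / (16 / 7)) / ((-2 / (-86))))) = -4 / 903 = -0.00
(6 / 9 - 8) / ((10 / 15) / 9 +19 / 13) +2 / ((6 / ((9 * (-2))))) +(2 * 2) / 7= -500 / 49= -10.20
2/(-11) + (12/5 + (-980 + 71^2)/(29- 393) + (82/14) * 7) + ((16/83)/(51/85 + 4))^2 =2339293706313/72958505620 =32.06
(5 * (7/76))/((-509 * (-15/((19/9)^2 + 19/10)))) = 1897/4947480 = 0.00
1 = 1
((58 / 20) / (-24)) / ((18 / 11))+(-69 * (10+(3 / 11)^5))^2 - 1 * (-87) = 53372689544635739801 / 112049674276320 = 476330.61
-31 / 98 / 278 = -31 / 27244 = -0.00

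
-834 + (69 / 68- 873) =-116007 / 68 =-1705.99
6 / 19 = 0.32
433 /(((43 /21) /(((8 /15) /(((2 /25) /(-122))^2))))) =11278351000 /43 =262287232.56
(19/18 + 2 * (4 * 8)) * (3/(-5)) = -39.03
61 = 61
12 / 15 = 4 / 5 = 0.80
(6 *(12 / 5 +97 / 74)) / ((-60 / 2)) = -1373 / 1850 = -0.74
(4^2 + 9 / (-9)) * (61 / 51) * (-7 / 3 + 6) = 3355 / 51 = 65.78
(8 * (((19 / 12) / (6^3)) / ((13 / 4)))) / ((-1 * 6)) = -19 / 6318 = -0.00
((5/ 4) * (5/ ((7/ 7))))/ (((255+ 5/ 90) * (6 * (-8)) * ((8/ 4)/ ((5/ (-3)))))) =125/ 293824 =0.00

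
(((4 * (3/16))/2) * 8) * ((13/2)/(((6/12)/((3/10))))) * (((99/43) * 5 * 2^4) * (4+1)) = 10774.88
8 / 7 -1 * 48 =-328 / 7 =-46.86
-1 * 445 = -445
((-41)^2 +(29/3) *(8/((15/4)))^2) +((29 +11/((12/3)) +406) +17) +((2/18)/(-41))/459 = 36918543257/16937100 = 2179.74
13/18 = 0.72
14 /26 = 0.54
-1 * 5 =-5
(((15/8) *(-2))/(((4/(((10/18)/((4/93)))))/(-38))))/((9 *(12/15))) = 73625/1152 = 63.91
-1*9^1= -9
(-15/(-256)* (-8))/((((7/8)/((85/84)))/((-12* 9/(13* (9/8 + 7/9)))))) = 206550/87269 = 2.37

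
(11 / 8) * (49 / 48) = 539 / 384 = 1.40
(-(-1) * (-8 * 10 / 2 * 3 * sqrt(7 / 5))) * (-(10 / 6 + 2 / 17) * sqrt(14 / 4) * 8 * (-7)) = -142688 * sqrt(10) / 17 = -26542.30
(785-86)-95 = 604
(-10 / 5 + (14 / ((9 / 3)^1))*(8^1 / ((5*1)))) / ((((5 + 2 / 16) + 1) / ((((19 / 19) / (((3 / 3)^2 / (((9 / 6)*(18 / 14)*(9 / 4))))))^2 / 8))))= 807003 / 384160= 2.10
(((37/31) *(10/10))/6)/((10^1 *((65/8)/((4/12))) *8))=37/362700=0.00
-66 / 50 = -33 / 25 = -1.32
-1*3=-3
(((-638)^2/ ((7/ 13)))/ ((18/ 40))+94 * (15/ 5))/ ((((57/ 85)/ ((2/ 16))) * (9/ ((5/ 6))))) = 22492956275/ 775656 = 28998.62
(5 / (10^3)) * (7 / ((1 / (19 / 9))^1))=133 / 1800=0.07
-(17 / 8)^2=-289 / 64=-4.52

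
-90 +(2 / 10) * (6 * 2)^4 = 20286 / 5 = 4057.20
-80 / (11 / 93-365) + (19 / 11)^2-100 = -96.80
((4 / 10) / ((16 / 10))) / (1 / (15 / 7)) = 15 / 28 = 0.54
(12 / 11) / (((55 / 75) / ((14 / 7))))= 360 / 121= 2.98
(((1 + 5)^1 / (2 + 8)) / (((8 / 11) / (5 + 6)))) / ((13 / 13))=363 / 40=9.08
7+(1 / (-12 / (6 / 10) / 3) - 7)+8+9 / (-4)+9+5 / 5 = 78 / 5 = 15.60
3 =3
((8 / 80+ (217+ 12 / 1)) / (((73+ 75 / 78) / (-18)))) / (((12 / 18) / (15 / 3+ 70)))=-4020705 / 641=-6272.55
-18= -18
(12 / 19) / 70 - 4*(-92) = 244726 / 665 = 368.01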